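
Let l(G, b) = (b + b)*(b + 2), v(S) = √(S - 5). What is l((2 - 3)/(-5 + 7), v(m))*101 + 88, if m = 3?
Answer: -316 + 404*I*√2 ≈ -316.0 + 571.34*I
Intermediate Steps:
v(S) = √(-5 + S)
l(G, b) = 2*b*(2 + b) (l(G, b) = (2*b)*(2 + b) = 2*b*(2 + b))
l((2 - 3)/(-5 + 7), v(m))*101 + 88 = (2*√(-5 + 3)*(2 + √(-5 + 3)))*101 + 88 = (2*√(-2)*(2 + √(-2)))*101 + 88 = (2*(I*√2)*(2 + I*√2))*101 + 88 = (2*I*√2*(2 + I*√2))*101 + 88 = 202*I*√2*(2 + I*√2) + 88 = 88 + 202*I*√2*(2 + I*√2)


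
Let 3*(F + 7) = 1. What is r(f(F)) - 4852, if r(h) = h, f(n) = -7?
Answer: -4859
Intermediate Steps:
F = -20/3 (F = -7 + (1/3)*1 = -7 + 1/3 = -20/3 ≈ -6.6667)
r(f(F)) - 4852 = -7 - 4852 = -4859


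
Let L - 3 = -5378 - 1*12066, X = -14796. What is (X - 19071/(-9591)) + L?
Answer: -103055332/3197 ≈ -32235.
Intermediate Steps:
L = -17441 (L = 3 + (-5378 - 1*12066) = 3 + (-5378 - 12066) = 3 - 17444 = -17441)
(X - 19071/(-9591)) + L = (-14796 - 19071/(-9591)) - 17441 = (-14796 - 19071*(-1/9591)) - 17441 = (-14796 + 6357/3197) - 17441 = -47296455/3197 - 17441 = -103055332/3197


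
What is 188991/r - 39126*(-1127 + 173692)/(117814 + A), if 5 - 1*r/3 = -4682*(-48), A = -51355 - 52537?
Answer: -758667370730562/1564352491 ≈ -4.8497e+5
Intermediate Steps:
A = -103892
r = -674193 (r = 15 - (-14046)*(-48) = 15 - 3*224736 = 15 - 674208 = -674193)
188991/r - 39126*(-1127 + 173692)/(117814 + A) = 188991/(-674193) - 39126*(-1127 + 173692)/(117814 - 103892) = 188991*(-1/674193) - 39126/(13922/172565) = -62997/224731 - 39126/(13922*(1/172565)) = -62997/224731 - 39126/13922/172565 = -62997/224731 - 39126*172565/13922 = -62997/224731 - 3375889095/6961 = -758667370730562/1564352491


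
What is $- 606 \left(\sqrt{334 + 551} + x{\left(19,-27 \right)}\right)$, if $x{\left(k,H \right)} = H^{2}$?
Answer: $-441774 - 606 \sqrt{885} \approx -4.598 \cdot 10^{5}$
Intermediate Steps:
$- 606 \left(\sqrt{334 + 551} + x{\left(19,-27 \right)}\right) = - 606 \left(\sqrt{334 + 551} + \left(-27\right)^{2}\right) = - 606 \left(\sqrt{885} + 729\right) = - 606 \left(729 + \sqrt{885}\right) = -441774 - 606 \sqrt{885}$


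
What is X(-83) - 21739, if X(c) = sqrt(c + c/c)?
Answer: -21739 + I*sqrt(82) ≈ -21739.0 + 9.0554*I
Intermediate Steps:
X(c) = sqrt(1 + c) (X(c) = sqrt(c + 1) = sqrt(1 + c))
X(-83) - 21739 = sqrt(1 - 83) - 21739 = sqrt(-82) - 21739 = I*sqrt(82) - 21739 = -21739 + I*sqrt(82)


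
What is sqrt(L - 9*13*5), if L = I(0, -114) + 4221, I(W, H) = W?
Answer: 6*sqrt(101) ≈ 60.299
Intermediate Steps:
L = 4221 (L = 0 + 4221 = 4221)
sqrt(L - 9*13*5) = sqrt(4221 - 9*13*5) = sqrt(4221 - 117*5) = sqrt(4221 - 585) = sqrt(3636) = 6*sqrt(101)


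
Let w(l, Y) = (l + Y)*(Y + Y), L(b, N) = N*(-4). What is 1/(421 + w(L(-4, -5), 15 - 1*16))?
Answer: 1/383 ≈ 0.0026110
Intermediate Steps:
L(b, N) = -4*N
w(l, Y) = 2*Y*(Y + l) (w(l, Y) = (Y + l)*(2*Y) = 2*Y*(Y + l))
1/(421 + w(L(-4, -5), 15 - 1*16)) = 1/(421 + 2*(15 - 1*16)*((15 - 1*16) - 4*(-5))) = 1/(421 + 2*(15 - 16)*((15 - 16) + 20)) = 1/(421 + 2*(-1)*(-1 + 20)) = 1/(421 + 2*(-1)*19) = 1/(421 - 38) = 1/383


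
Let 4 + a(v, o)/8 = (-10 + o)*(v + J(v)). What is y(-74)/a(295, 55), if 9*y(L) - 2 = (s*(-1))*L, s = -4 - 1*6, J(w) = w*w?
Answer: -41/15717584 ≈ -2.6085e-6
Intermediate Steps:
J(w) = w²
s = -10 (s = -4 - 6 = -10)
a(v, o) = -32 + 8*(-10 + o)*(v + v²) (a(v, o) = -32 + 8*((-10 + o)*(v + v²)) = -32 + 8*(-10 + o)*(v + v²))
y(L) = 2/9 + 10*L/9 (y(L) = 2/9 + ((-10*(-1))*L)/9 = 2/9 + (10*L)/9 = 2/9 + 10*L/9)
y(-74)/a(295, 55) = (2/9 + (10/9)*(-74))/(-32 - 80*295 - 80*295² + 8*55*295 + 8*55*295²) = (2/9 - 740/9)/(-32 - 23600 - 80*87025 + 129800 + 8*55*87025) = -82/(-32 - 23600 - 6962000 + 129800 + 38291000) = -82/31435168 = -82*1/31435168 = -41/15717584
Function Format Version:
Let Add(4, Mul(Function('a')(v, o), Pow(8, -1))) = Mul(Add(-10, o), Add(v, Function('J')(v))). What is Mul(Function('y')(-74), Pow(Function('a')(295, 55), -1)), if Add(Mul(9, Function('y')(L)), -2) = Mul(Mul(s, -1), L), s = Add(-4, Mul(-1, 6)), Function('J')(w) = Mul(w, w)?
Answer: Rational(-41, 15717584) ≈ -2.6085e-6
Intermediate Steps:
Function('J')(w) = Pow(w, 2)
s = -10 (s = Add(-4, -6) = -10)
Function('a')(v, o) = Add(-32, Mul(8, Add(-10, o), Add(v, Pow(v, 2)))) (Function('a')(v, o) = Add(-32, Mul(8, Mul(Add(-10, o), Add(v, Pow(v, 2))))) = Add(-32, Mul(8, Add(-10, o), Add(v, Pow(v, 2)))))
Function('y')(L) = Add(Rational(2, 9), Mul(Rational(10, 9), L)) (Function('y')(L) = Add(Rational(2, 9), Mul(Rational(1, 9), Mul(Mul(-10, -1), L))) = Add(Rational(2, 9), Mul(Rational(1, 9), Mul(10, L))) = Add(Rational(2, 9), Mul(Rational(10, 9), L)))
Mul(Function('y')(-74), Pow(Function('a')(295, 55), -1)) = Mul(Add(Rational(2, 9), Mul(Rational(10, 9), -74)), Pow(Add(-32, Mul(-80, 295), Mul(-80, Pow(295, 2)), Mul(8, 55, 295), Mul(8, 55, Pow(295, 2))), -1)) = Mul(Add(Rational(2, 9), Rational(-740, 9)), Pow(Add(-32, -23600, Mul(-80, 87025), 129800, Mul(8, 55, 87025)), -1)) = Mul(-82, Pow(Add(-32, -23600, -6962000, 129800, 38291000), -1)) = Mul(-82, Pow(31435168, -1)) = Mul(-82, Rational(1, 31435168)) = Rational(-41, 15717584)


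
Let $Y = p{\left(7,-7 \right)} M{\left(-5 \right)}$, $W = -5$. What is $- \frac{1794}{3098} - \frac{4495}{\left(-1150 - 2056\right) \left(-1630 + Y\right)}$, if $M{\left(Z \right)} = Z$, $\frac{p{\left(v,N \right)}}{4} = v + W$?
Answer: $- \frac{961903739}{1658675396} \approx -0.57992$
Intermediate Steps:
$p{\left(v,N \right)} = -20 + 4 v$ ($p{\left(v,N \right)} = 4 \left(v - 5\right) = 4 \left(-5 + v\right) = -20 + 4 v$)
$Y = -40$ ($Y = \left(-20 + 4 \cdot 7\right) \left(-5\right) = \left(-20 + 28\right) \left(-5\right) = 8 \left(-5\right) = -40$)
$- \frac{1794}{3098} - \frac{4495}{\left(-1150 - 2056\right) \left(-1630 + Y\right)} = - \frac{1794}{3098} - \frac{4495}{\left(-1150 - 2056\right) \left(-1630 - 40\right)} = \left(-1794\right) \frac{1}{3098} - \frac{4495}{\left(-3206\right) \left(-1670\right)} = - \frac{897}{1549} - \frac{4495}{5354020} = - \frac{897}{1549} - \frac{899}{1070804} = - \frac{961903739}{1658675396}$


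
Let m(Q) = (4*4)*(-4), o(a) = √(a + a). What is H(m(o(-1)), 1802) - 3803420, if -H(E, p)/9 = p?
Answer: -3819638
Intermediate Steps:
o(a) = √2*√a (o(a) = √(2*a) = √2*√a)
m(Q) = -64 (m(Q) = 16*(-4) = -64)
H(E, p) = -9*p
H(m(o(-1)), 1802) - 3803420 = -9*1802 - 3803420 = -16218 - 3803420 = -3819638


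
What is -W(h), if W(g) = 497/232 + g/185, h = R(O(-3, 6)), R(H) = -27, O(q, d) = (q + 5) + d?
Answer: -85681/42920 ≈ -1.9963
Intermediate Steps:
O(q, d) = 5 + d + q (O(q, d) = (5 + q) + d = 5 + d + q)
h = -27
W(g) = 497/232 + g/185 (W(g) = 497*(1/232) + g*(1/185) = 497/232 + g/185)
-W(h) = -(497/232 + (1/185)*(-27)) = -(497/232 - 27/185) = -1*85681/42920 = -85681/42920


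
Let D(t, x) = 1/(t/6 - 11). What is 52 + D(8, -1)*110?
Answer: 1178/29 ≈ 40.621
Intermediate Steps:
D(t, x) = 1/(-11 + t/6) (D(t, x) = 1/(t*(⅙) - 11) = 1/(t/6 - 11) = 1/(-11 + t/6))
52 + D(8, -1)*110 = 52 + (6/(-66 + 8))*110 = 52 + (6/(-58))*110 = 52 + (6*(-1/58))*110 = 52 - 3/29*110 = 52 - 330/29 = 1178/29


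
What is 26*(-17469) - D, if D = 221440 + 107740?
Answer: -783374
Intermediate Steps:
D = 329180
26*(-17469) - D = 26*(-17469) - 1*329180 = -454194 - 329180 = -783374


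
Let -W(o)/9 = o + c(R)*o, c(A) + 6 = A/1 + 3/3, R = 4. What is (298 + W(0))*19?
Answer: 5662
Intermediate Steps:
c(A) = -5 + A (c(A) = -6 + (A/1 + 3/3) = -6 + (A*1 + 3*(⅓)) = -6 + (A + 1) = -6 + (1 + A) = -5 + A)
W(o) = 0 (W(o) = -9*(o + (-5 + 4)*o) = -9*(o - o) = -9*0 = 0)
(298 + W(0))*19 = (298 + 0)*19 = 298*19 = 5662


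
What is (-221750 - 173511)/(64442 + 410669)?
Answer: -395261/475111 ≈ -0.83193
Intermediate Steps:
(-221750 - 173511)/(64442 + 410669) = -395261/475111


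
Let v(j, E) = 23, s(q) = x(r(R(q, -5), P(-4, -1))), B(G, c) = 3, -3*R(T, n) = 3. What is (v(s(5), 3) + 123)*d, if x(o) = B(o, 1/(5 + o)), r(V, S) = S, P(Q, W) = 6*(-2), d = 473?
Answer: 69058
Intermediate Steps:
P(Q, W) = -12
R(T, n) = -1 (R(T, n) = -⅓*3 = -1)
x(o) = 3
s(q) = 3
(v(s(5), 3) + 123)*d = (23 + 123)*473 = 146*473 = 69058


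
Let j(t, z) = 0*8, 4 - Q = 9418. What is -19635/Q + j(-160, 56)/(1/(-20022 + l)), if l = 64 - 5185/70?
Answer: 6545/3138 ≈ 2.0857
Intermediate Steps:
Q = -9414 (Q = 4 - 1*9418 = 4 - 9418 = -9414)
j(t, z) = 0
l = -141/14 (l = 64 - 5185/70 = 64 - 85*61/70 = 64 - 1037/14 = -141/14 ≈ -10.071)
-19635/Q + j(-160, 56)/(1/(-20022 + l)) = -19635/(-9414) + 0/(1/(-20022 - 141/14)) = -19635*(-1/9414) + 0/(1/(-280449/14)) = 6545/3138 + 0/(-14/280449) = 6545/3138 + 0*(-280449/14) = 6545/3138 + 0 = 6545/3138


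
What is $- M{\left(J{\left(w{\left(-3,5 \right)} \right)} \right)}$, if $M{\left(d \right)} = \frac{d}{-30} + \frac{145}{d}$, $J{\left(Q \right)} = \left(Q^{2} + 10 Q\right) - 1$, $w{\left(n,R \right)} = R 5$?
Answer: $\frac{379763}{13110} \approx 28.967$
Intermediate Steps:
$w{\left(n,R \right)} = 5 R$
$J{\left(Q \right)} = -1 + Q^{2} + 10 Q$
$M{\left(d \right)} = \frac{145}{d} - \frac{d}{30}$ ($M{\left(d \right)} = d \left(- \frac{1}{30}\right) + \frac{145}{d} = - \frac{d}{30} + \frac{145}{d} = \frac{145}{d} - \frac{d}{30}$)
$- M{\left(J{\left(w{\left(-3,5 \right)} \right)} \right)} = - (\frac{145}{-1 + \left(5 \cdot 5\right)^{2} + 10 \cdot 5 \cdot 5} - \frac{-1 + \left(5 \cdot 5\right)^{2} + 10 \cdot 5 \cdot 5}{30}) = - (\frac{145}{-1 + 25^{2} + 10 \cdot 25} - \frac{-1 + 25^{2} + 10 \cdot 25}{30}) = - (\frac{145}{-1 + 625 + 250} - \frac{-1 + 625 + 250}{30}) = - (\frac{145}{874} - \frac{437}{15}) = \left(-1\right) \left(- \frac{379763}{13110}\right) = \frac{379763}{13110}$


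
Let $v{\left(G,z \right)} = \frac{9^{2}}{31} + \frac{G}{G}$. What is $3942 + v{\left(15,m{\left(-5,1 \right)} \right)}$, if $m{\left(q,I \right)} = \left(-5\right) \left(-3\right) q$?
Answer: $\frac{122314}{31} \approx 3945.6$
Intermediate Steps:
$m{\left(q,I \right)} = 15 q$
$v{\left(G,z \right)} = \frac{112}{31}$ ($v{\left(G,z \right)} = 81 \cdot \frac{1}{31} + 1 = \frac{81}{31} + 1 = \frac{112}{31}$)
$3942 + v{\left(15,m{\left(-5,1 \right)} \right)} = 3942 + \frac{112}{31} = \frac{122314}{31}$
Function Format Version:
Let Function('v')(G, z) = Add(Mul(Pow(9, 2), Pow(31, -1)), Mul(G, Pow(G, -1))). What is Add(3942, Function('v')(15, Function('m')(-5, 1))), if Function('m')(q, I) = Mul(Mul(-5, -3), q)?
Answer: Rational(122314, 31) ≈ 3945.6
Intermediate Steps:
Function('m')(q, I) = Mul(15, q)
Function('v')(G, z) = Rational(112, 31) (Function('v')(G, z) = Add(Mul(81, Rational(1, 31)), 1) = Add(Rational(81, 31), 1) = Rational(112, 31))
Add(3942, Function('v')(15, Function('m')(-5, 1))) = Add(3942, Rational(112, 31)) = Rational(122314, 31)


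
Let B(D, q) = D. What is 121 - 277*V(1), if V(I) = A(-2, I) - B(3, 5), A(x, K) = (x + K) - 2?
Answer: 1783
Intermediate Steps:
A(x, K) = -2 + K + x (A(x, K) = (K + x) - 2 = -2 + K + x)
V(I) = -7 + I (V(I) = (-2 + I - 2) - 1*3 = (-4 + I) - 3 = -7 + I)
121 - 277*V(1) = 121 - 277*(-7 + 1) = 121 - 277*(-6) = 121 + 1662 = 1783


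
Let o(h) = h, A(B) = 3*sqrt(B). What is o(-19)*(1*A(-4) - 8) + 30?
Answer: 182 - 114*I ≈ 182.0 - 114.0*I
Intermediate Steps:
o(-19)*(1*A(-4) - 8) + 30 = -19*(1*(3*sqrt(-4)) - 8) + 30 = -19*(1*(3*(2*I)) - 8) + 30 = -19*(1*(6*I) - 8) + 30 = -19*(6*I - 8) + 30 = -19*(-8 + 6*I) + 30 = (152 - 114*I) + 30 = 182 - 114*I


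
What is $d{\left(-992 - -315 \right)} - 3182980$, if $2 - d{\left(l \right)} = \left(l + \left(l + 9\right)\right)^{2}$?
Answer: $-4992003$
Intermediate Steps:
$d{\left(l \right)} = 2 - \left(9 + 2 l\right)^{2}$ ($d{\left(l \right)} = 2 - \left(l + \left(l + 9\right)\right)^{2} = 2 - \left(l + \left(9 + l\right)\right)^{2} = 2 - \left(9 + 2 l\right)^{2}$)
$d{\left(-992 - -315 \right)} - 3182980 = \left(2 - \left(9 + 2 \left(-992 - -315\right)\right)^{2}\right) - 3182980 = \left(2 - \left(9 + 2 \left(-992 + 315\right)\right)^{2}\right) - 3182980 = \left(2 - \left(9 + 2 \left(-677\right)\right)^{2}\right) - 3182980 = \left(2 - \left(9 - 1354\right)^{2}\right) - 3182980 = \left(2 - \left(-1345\right)^{2}\right) - 3182980 = \left(2 - 1809025\right) - 3182980 = -1809023 - 3182980 = -4992003$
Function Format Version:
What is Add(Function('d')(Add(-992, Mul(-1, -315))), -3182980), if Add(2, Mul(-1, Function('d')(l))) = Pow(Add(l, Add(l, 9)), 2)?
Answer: -4992003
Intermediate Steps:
Function('d')(l) = Add(2, Mul(-1, Pow(Add(9, Mul(2, l)), 2))) (Function('d')(l) = Add(2, Mul(-1, Pow(Add(l, Add(l, 9)), 2))) = Add(2, Mul(-1, Pow(Add(l, Add(9, l)), 2))) = Add(2, Mul(-1, Pow(Add(9, Mul(2, l)), 2))))
Add(Function('d')(Add(-992, Mul(-1, -315))), -3182980) = Add(Add(2, Mul(-1, Pow(Add(9, Mul(2, Add(-992, Mul(-1, -315)))), 2))), -3182980) = Add(Add(2, Mul(-1, Pow(Add(9, Mul(2, Add(-992, 315))), 2))), -3182980) = Add(Add(2, Mul(-1, Pow(Add(9, Mul(2, -677)), 2))), -3182980) = Add(Add(2, Mul(-1, Pow(Add(9, -1354), 2))), -3182980) = Add(Add(2, Mul(-1, Pow(-1345, 2))), -3182980) = Add(Add(2, Mul(-1, 1809025)), -3182980) = Add(Add(2, -1809025), -3182980) = Add(-1809023, -3182980) = -4992003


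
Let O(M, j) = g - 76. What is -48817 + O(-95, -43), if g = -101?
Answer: -48994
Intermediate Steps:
O(M, j) = -177 (O(M, j) = -101 - 76 = -177)
-48817 + O(-95, -43) = -48817 - 177 = -48994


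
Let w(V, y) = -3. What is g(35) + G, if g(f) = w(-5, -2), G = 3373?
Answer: 3370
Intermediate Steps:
g(f) = -3
g(35) + G = -3 + 3373 = 3370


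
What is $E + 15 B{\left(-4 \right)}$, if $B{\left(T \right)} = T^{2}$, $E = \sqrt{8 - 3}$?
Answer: $240 + \sqrt{5} \approx 242.24$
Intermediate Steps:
$E = \sqrt{5} \approx 2.2361$
$E + 15 B{\left(-4 \right)} = \sqrt{5} + 15 \left(-4\right)^{2} = \sqrt{5} + 15 \cdot 16 = \sqrt{5} + 240 = 240 + \sqrt{5}$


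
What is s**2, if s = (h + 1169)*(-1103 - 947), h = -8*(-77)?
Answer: 13390110562500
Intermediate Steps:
h = 616
s = -3659250 (s = (616 + 1169)*(-1103 - 947) = 1785*(-2050) = -3659250)
s**2 = (-3659250)**2 = 13390110562500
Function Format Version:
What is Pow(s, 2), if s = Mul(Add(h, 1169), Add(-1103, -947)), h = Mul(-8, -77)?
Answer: 13390110562500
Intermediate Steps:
h = 616
s = -3659250 (s = Mul(Add(616, 1169), Add(-1103, -947)) = Mul(1785, -2050) = -3659250)
Pow(s, 2) = Pow(-3659250, 2) = 13390110562500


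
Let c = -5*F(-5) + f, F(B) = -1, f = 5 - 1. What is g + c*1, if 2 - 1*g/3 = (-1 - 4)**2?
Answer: -60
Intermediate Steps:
f = 4
g = -69 (g = 6 - 3*(-1 - 4)**2 = 6 - 3*(-5)**2 = 6 - 3*25 = 6 - 75 = -69)
c = 9 (c = -5*(-1) + 4 = 5 + 4 = 9)
g + c*1 = -69 + 9*1 = -69 + 9 = -60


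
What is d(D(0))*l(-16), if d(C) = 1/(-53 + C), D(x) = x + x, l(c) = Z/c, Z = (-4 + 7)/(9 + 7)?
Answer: 3/13568 ≈ 0.00022111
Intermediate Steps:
Z = 3/16 ≈ 0.18750
l(c) = 3/(16*c)
D(x) = 2*x
d(D(0))*l(-16) = ((3/16)/(-16))/(-53 + 2*0) = ((3/16)*(-1/16))/(-53 + 0) = -3/256/(-53) = -1/53*(-3/256) = 3/13568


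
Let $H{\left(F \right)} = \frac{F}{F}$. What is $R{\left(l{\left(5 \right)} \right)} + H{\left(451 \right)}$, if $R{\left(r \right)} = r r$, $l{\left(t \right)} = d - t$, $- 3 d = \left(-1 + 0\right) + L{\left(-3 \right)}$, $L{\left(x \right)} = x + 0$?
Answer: $\frac{130}{9} \approx 14.444$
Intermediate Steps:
$H{\left(F \right)} = 1$
$L{\left(x \right)} = x$
$d = \frac{4}{3}$ ($d = - \frac{\left(-1 + 0\right) - 3}{3} = - \frac{-1 - 3}{3} = \left(- \frac{1}{3}\right) \left(-4\right) = \frac{4}{3} \approx 1.3333$)
$l{\left(t \right)} = \frac{4}{3} - t$
$R{\left(r \right)} = r^{2}$
$R{\left(l{\left(5 \right)} \right)} + H{\left(451 \right)} = \left(\frac{4}{3} - 5\right)^{2} + 1 = \left(- \frac{11}{3}\right)^{2} + 1 = \frac{121}{9} + 1 = \frac{130}{9}$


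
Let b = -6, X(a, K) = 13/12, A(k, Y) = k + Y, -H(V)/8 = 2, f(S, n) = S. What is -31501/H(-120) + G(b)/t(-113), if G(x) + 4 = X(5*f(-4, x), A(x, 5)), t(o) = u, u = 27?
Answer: 2551441/1296 ≈ 1968.7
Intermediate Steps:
H(V) = -16 (H(V) = -8*2 = -16)
A(k, Y) = Y + k
t(o) = 27
X(a, K) = 13/12 (X(a, K) = 13*(1/12) = 13/12)
G(x) = -35/12 (G(x) = -4 + 13/12 = -35/12)
-31501/H(-120) + G(b)/t(-113) = -31501/(-16) - 35/12/27 = -31501*(-1/16) - 35/12*1/27 = 31501/16 - 35/324 = 2551441/1296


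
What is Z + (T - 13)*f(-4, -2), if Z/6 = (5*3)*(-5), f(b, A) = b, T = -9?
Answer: -362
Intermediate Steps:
Z = -450 (Z = 6*((5*3)*(-5)) = 6*(15*(-5)) = 6*(-75) = -450)
Z + (T - 13)*f(-4, -2) = -450 + (-9 - 13)*(-4) = -450 - 22*(-4) = -450 + 88 = -362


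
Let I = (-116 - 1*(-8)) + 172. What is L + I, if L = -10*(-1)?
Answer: 74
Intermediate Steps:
I = 64 (I = (-116 + 8) + 172 = -108 + 172 = 64)
L = 10
L + I = 10 + 64 = 74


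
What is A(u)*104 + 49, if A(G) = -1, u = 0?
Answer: -55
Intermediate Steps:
A(u)*104 + 49 = -1*104 + 49 = -104 + 49 = -55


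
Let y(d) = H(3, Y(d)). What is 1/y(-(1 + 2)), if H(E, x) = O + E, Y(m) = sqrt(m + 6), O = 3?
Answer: 1/6 ≈ 0.16667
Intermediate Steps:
Y(m) = sqrt(6 + m)
H(E, x) = 3 + E
y(d) = 6 (y(d) = 3 + 3 = 6)
1/y(-(1 + 2)) = 1/6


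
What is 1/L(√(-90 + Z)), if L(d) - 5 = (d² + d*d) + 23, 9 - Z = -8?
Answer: -1/118 ≈ -0.0084746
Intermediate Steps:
Z = 17 (Z = 9 - 1*(-8) = 9 + 8 = 17)
L(d) = 28 + 2*d² (L(d) = 5 + ((d² + d*d) + 23) = 5 + ((d² + d²) + 23) = 5 + (2*d² + 23) = 5 + (23 + 2*d²) = 28 + 2*d²)
1/L(√(-90 + Z)) = 1/(28 + 2*(√(-90 + 17))²) = 1/(28 + 2*(√(-73))²) = 1/(28 + 2*(I*√73)²) = 1/(28 + 2*(-73)) = 1/(28 - 146) = 1/(-118) = -1/118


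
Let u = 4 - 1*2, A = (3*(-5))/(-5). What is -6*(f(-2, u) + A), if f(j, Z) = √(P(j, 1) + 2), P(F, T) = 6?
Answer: -18 - 12*√2 ≈ -34.971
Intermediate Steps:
A = 3 (A = -15*(-⅕) = 3)
u = 2 (u = 4 - 2 = 2)
f(j, Z) = 2*√2 (f(j, Z) = √(6 + 2) = √8 = 2*√2)
-6*(f(-2, u) + A) = -6*(2*√2 + 3) = -6*(3 + 2*√2) = -18 - 12*√2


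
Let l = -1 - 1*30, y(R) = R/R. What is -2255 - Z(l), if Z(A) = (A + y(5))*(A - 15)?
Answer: -3635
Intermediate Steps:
y(R) = 1
l = -31 (l = -1 - 30 = -31)
Z(A) = (1 + A)*(-15 + A) (Z(A) = (A + 1)*(A - 15) = (1 + A)*(-15 + A))
-2255 - Z(l) = -2255 - (-15 + (-31)**2 - 14*(-31)) = -2255 - (-15 + 961 + 434) = -2255 - 1*1380 = -2255 - 1380 = -3635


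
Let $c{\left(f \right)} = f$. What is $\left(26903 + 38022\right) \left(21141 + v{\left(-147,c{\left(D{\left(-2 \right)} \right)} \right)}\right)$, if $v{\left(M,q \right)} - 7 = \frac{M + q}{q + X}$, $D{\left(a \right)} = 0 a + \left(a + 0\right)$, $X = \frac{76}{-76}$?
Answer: $\frac{4128775525}{3} \approx 1.3763 \cdot 10^{9}$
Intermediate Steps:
$X = -1$ ($X = 76 \left(- \frac{1}{76}\right) = -1$)
$D{\left(a \right)} = a$ ($D{\left(a \right)} = 0 + a = a$)
$v{\left(M,q \right)} = 7 + \frac{M + q}{-1 + q}$ ($v{\left(M,q \right)} = 7 + \frac{M + q}{q - 1} = 7 + \frac{M + q}{-1 + q}$)
$\left(26903 + 38022\right) \left(21141 + v{\left(-147,c{\left(D{\left(-2 \right)} \right)} \right)}\right) = \left(26903 + 38022\right) \left(21141 + \frac{-7 - 147 + 8 \left(-2\right)}{-1 - 2}\right) = 64925 \left(21141 + \frac{-7 - 147 - 16}{-3}\right) = 64925 \left(21141 - - \frac{170}{3}\right) = 64925 \left(21141 + \frac{170}{3}\right) = 64925 \cdot \frac{63593}{3} = \frac{4128775525}{3}$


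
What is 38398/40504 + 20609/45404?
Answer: 80567804/57470113 ≈ 1.4019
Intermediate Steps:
38398/40504 + 20609/45404 = 38398*(1/40504) + 20609*(1/45404) = 19199/20252 + 20609/45404 = 80567804/57470113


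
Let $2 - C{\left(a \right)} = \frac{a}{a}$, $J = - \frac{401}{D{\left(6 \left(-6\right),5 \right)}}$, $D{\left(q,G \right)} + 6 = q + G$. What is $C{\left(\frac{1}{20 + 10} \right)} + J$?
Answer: $\frac{438}{37} \approx 11.838$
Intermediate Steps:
$D{\left(q,G \right)} = -6 + G + q$ ($D{\left(q,G \right)} = -6 + \left(q + G\right) = -6 + \left(G + q\right) = -6 + G + q$)
$J = \frac{401}{37}$ ($J = - \frac{401}{-6 + 5 + 6 \left(-6\right)} = - \frac{401}{-6 + 5 - 36} = - \frac{401}{-37} = \left(-401\right) \left(- \frac{1}{37}\right) = \frac{401}{37} \approx 10.838$)
$C{\left(a \right)} = 1$ ($C{\left(a \right)} = 2 - \frac{a}{a} = 2 - 1 = 1$)
$C{\left(\frac{1}{20 + 10} \right)} + J = 1 + \frac{401}{37} = \frac{438}{37}$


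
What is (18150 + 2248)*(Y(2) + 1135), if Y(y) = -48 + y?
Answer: 22213422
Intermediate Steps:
(18150 + 2248)*(Y(2) + 1135) = (18150 + 2248)*((-48 + 2) + 1135) = 20398*(-46 + 1135) = 20398*1089 = 22213422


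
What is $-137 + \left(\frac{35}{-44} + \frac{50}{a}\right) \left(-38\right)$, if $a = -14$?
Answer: $\frac{4457}{154} \approx 28.942$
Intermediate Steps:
$-137 + \left(\frac{35}{-44} + \frac{50}{a}\right) \left(-38\right) = -137 + \left(\frac{35}{-44} + \frac{50}{-14}\right) \left(-38\right) = -137 + \left(35 \left(- \frac{1}{44}\right) + 50 \left(- \frac{1}{14}\right)\right) \left(-38\right) = -137 + \left(- \frac{35}{44} - \frac{25}{7}\right) \left(-38\right) = -137 - - \frac{25555}{154} = -137 + \frac{25555}{154} = \frac{4457}{154}$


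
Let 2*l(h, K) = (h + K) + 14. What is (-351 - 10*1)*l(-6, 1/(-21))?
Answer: -60287/42 ≈ -1435.4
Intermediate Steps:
l(h, K) = 7 + K/2 + h/2 (l(h, K) = ((h + K) + 14)/2 = ((K + h) + 14)/2 = (14 + K + h)/2 = 7 + K/2 + h/2)
(-351 - 10*1)*l(-6, 1/(-21)) = (-351 - 10*1)*(7 + (1/2)/(-21) + (1/2)*(-6)) = (-351 - 10)*(7 + (1/2)*(-1/21) - 3) = -361*(7 - 1/42 - 3) = -361*167/42 = -60287/42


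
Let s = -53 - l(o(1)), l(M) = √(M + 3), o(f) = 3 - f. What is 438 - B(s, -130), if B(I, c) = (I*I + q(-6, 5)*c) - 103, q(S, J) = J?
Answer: 1191 - (53 + √5)² ≈ -1860.0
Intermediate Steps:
l(M) = √(3 + M)
s = -53 - √5 (s = -53 - √(3 + (3 - 1*1)) = -53 - √(3 + (3 - 1)) = -53 - √(3 + 2) = -53 - √5 ≈ -55.236)
B(I, c) = -103 + I² + 5*c (B(I, c) = (I*I + 5*c) - 103 = (I² + 5*c) - 103 = -103 + I² + 5*c)
438 - B(s, -130) = 438 - (-103 + (-53 - √5)² + 5*(-130)) = 438 - (-103 + (-53 - √5)² - 650) = 438 - (-753 + (-53 - √5)²) = 438 + (753 - (-53 - √5)²) = 1191 - (-53 - √5)²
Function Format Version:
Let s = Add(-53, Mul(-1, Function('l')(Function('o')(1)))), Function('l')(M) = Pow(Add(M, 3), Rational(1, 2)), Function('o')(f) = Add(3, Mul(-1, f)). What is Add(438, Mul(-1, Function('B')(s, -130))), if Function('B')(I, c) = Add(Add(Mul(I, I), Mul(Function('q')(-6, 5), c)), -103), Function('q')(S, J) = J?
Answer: Add(1191, Mul(-1, Pow(Add(53, Pow(5, Rational(1, 2))), 2))) ≈ -1860.0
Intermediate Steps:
Function('l')(M) = Pow(Add(3, M), Rational(1, 2))
s = Add(-53, Mul(-1, Pow(5, Rational(1, 2)))) (s = Add(-53, Mul(-1, Pow(Add(3, Add(3, Mul(-1, 1))), Rational(1, 2)))) = Add(-53, Mul(-1, Pow(Add(3, Add(3, -1)), Rational(1, 2)))) = Add(-53, Mul(-1, Pow(Add(3, 2), Rational(1, 2)))) = Add(-53, Mul(-1, Pow(5, Rational(1, 2)))) ≈ -55.236)
Function('B')(I, c) = Add(-103, Pow(I, 2), Mul(5, c)) (Function('B')(I, c) = Add(Add(Mul(I, I), Mul(5, c)), -103) = Add(Add(Pow(I, 2), Mul(5, c)), -103) = Add(-103, Pow(I, 2), Mul(5, c)))
Add(438, Mul(-1, Function('B')(s, -130))) = Add(438, Mul(-1, Add(-103, Pow(Add(-53, Mul(-1, Pow(5, Rational(1, 2)))), 2), Mul(5, -130)))) = Add(438, Mul(-1, Add(-103, Pow(Add(-53, Mul(-1, Pow(5, Rational(1, 2)))), 2), -650))) = Add(438, Mul(-1, Add(-753, Pow(Add(-53, Mul(-1, Pow(5, Rational(1, 2)))), 2)))) = Add(438, Add(753, Mul(-1, Pow(Add(-53, Mul(-1, Pow(5, Rational(1, 2)))), 2)))) = Add(1191, Mul(-1, Pow(Add(-53, Mul(-1, Pow(5, Rational(1, 2)))), 2)))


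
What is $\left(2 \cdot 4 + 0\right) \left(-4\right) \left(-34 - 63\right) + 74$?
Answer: $3178$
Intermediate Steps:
$\left(2 \cdot 4 + 0\right) \left(-4\right) \left(-34 - 63\right) + 74 = \left(8 + 0\right) \left(-4\right) \left(-34 - 63\right) + 74 = 8 \left(-4\right) \left(-97\right) + 74 = \left(-32\right) \left(-97\right) + 74 = 3104 + 74 = 3178$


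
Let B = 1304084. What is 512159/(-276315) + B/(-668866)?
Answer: -351451856077/92408854395 ≈ -3.8032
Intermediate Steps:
512159/(-276315) + B/(-668866) = 512159/(-276315) + 1304084/(-668866) = 512159*(-1/276315) + 1304084*(-1/668866) = -512159/276315 - 652042/334433 = -351451856077/92408854395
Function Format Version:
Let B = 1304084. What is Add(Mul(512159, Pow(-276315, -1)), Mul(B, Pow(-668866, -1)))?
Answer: Rational(-351451856077, 92408854395) ≈ -3.8032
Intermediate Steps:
Add(Mul(512159, Pow(-276315, -1)), Mul(B, Pow(-668866, -1))) = Add(Mul(512159, Pow(-276315, -1)), Mul(1304084, Pow(-668866, -1))) = Add(Mul(512159, Rational(-1, 276315)), Mul(1304084, Rational(-1, 668866))) = Add(Rational(-512159, 276315), Rational(-652042, 334433)) = Rational(-351451856077, 92408854395)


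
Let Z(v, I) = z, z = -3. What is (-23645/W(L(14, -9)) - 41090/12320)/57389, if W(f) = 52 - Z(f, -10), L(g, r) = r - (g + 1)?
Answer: -76251/10100464 ≈ -0.0075493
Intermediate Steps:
L(g, r) = -1 + r - g (L(g, r) = r - (1 + g) = r + (-1 - g) = -1 + r - g)
Z(v, I) = -3
W(f) = 55 (W(f) = 52 - 1*(-3) = 52 + 3 = 55)
(-23645/W(L(14, -9)) - 41090/12320)/57389 = (-23645/55 - 41090/12320)/57389 = (-23645*1/55 - 41090*1/12320)*(1/57389) = (-4729/11 - 587/176)*(1/57389) = -76251/176*1/57389 = -76251/10100464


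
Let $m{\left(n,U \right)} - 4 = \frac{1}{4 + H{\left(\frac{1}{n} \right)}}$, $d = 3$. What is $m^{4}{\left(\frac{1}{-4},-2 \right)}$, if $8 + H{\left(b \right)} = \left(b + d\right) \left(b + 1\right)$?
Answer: $81$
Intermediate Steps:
$H{\left(b \right)} = -8 + \left(1 + b\right) \left(3 + b\right)$ ($H{\left(b \right)} = -8 + \left(b + 3\right) \left(b + 1\right) = -8 + \left(3 + b\right) \left(1 + b\right) = -8 + \left(1 + b\right) \left(3 + b\right)$)
$m{\left(n,U \right)} = 4 + \frac{1}{-1 + \frac{1}{n^{2}} + \frac{4}{n}}$ ($m{\left(n,U \right)} = 4 + \frac{1}{4 + \left(-5 + \left(\frac{1}{n}\right)^{2} + \frac{4}{n}\right)} = 4 + \frac{1}{4 + \left(-5 + \frac{1}{n^{2}} + \frac{4}{n}\right)} = 4 + \frac{1}{-1 + \frac{1}{n^{2}} + \frac{4}{n}}$)
$m^{4}{\left(\frac{1}{-4},-2 \right)} = \left(\frac{4 - 3 \left(\frac{1}{-4}\right)^{2} + \frac{16}{-4}}{1 - \left(\frac{1}{-4}\right)^{2} + \frac{4}{-4}}\right)^{4} = \left(\frac{4 - 3 \left(- \frac{1}{4}\right)^{2} + 16 \left(- \frac{1}{4}\right)}{1 - \left(- \frac{1}{4}\right)^{2} + 4 \left(- \frac{1}{4}\right)}\right)^{4} = \left(\frac{4 - \frac{3}{16} - 4}{1 - \frac{1}{16} - 1}\right)^{4} = \left(\frac{1}{- \frac{1}{16}} \left(- \frac{3}{16}\right)\right)^{4} = \left(\left(-16\right) \left(- \frac{3}{16}\right)\right)^{4} = 3^{4} = 81$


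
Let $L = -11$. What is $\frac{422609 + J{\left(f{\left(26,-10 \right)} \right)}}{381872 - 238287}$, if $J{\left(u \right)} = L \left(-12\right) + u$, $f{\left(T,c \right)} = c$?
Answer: $\frac{422731}{143585} \approx 2.9441$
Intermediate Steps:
$J{\left(u \right)} = 132 + u$ ($J{\left(u \right)} = \left(-11\right) \left(-12\right) + u = 132 + u$)
$\frac{422609 + J{\left(f{\left(26,-10 \right)} \right)}}{381872 - 238287} = \frac{422609 + \left(132 - 10\right)}{381872 - 238287} = \frac{422609 + 122}{143585} = 422731 \cdot \frac{1}{143585} = \frac{422731}{143585}$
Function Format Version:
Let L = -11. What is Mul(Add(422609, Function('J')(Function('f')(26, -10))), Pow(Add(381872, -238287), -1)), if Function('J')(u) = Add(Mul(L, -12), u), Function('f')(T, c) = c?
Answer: Rational(422731, 143585) ≈ 2.9441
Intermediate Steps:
Function('J')(u) = Add(132, u) (Function('J')(u) = Add(Mul(-11, -12), u) = Add(132, u))
Mul(Add(422609, Function('J')(Function('f')(26, -10))), Pow(Add(381872, -238287), -1)) = Mul(Add(422609, Add(132, -10)), Pow(Add(381872, -238287), -1)) = Mul(Add(422609, 122), Pow(143585, -1)) = Mul(422731, Rational(1, 143585)) = Rational(422731, 143585)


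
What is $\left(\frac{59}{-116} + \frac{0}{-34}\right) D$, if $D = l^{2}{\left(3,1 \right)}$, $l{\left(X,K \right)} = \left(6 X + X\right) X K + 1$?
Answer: $- \frac{60416}{29} \approx -2083.3$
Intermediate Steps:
$l{\left(X,K \right)} = 1 + 7 K X^{2}$ ($l{\left(X,K \right)} = 7 X X K + 1 = 7 X^{2} K + 1 = 7 K X^{2} + 1 = 1 + 7 K X^{2}$)
$D = 4096$ ($D = \left(1 + 7 \cdot 1 \cdot 3^{2}\right)^{2} = \left(1 + 7 \cdot 1 \cdot 9\right)^{2} = \left(1 + 63\right)^{2} = 64^{2} = 4096$)
$\left(\frac{59}{-116} + \frac{0}{-34}\right) D = \left(\frac{59}{-116} + \frac{0}{-34}\right) 4096 = \left(59 \left(- \frac{1}{116}\right) + 0 \left(- \frac{1}{34}\right)\right) 4096 = \left(- \frac{59}{116} + 0\right) 4096 = \left(- \frac{59}{116}\right) 4096 = - \frac{60416}{29}$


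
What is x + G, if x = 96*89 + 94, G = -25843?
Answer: -17205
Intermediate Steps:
x = 8638 (x = 8544 + 94 = 8638)
x + G = 8638 - 25843 = -17205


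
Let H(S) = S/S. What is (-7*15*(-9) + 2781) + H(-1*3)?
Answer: 3727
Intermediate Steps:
H(S) = 1
(-7*15*(-9) + 2781) + H(-1*3) = (-7*15*(-9) + 2781) + 1 = (-105*(-9) + 2781) + 1 = (945 + 2781) + 1 = 3726 + 1 = 3727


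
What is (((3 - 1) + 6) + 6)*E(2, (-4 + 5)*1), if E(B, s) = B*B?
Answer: 56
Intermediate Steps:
E(B, s) = B²
(((3 - 1) + 6) + 6)*E(2, (-4 + 5)*1) = (((3 - 1) + 6) + 6)*2² = ((2 + 6) + 6)*4 = (8 + 6)*4 = 14*4 = 56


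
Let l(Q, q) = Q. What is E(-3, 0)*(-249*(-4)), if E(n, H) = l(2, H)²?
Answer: 3984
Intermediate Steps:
E(n, H) = 4 (E(n, H) = 2² = 4)
E(-3, 0)*(-249*(-4)) = 4*(-249*(-4)) = 4*996 = 3984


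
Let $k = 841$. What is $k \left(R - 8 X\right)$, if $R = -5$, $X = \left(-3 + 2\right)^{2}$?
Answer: $-10933$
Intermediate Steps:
$X = 1$ ($X = \left(-1\right)^{2} = 1$)
$k \left(R - 8 X\right) = 841 \left(-5 - 8\right) = 841 \left(-13\right) = -10933$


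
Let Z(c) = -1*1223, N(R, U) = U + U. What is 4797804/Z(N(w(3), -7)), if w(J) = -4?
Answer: -4797804/1223 ≈ -3923.0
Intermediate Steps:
N(R, U) = 2*U
Z(c) = -1223
4797804/Z(N(w(3), -7)) = 4797804/(-1223) = 4797804*(-1/1223) = -4797804/1223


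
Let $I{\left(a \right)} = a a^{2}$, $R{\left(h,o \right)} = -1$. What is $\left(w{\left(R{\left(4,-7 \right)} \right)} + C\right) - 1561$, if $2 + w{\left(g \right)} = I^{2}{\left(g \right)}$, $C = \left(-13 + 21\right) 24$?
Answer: $-1370$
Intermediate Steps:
$I{\left(a \right)} = a^{3}$
$C = 192$ ($C = 8 \cdot 24 = 192$)
$w{\left(g \right)} = -2 + g^{6}$ ($w{\left(g \right)} = -2 + \left(g^{3}\right)^{2} = -2 + g^{6}$)
$\left(w{\left(R{\left(4,-7 \right)} \right)} + C\right) - 1561 = \left(\left(-2 + \left(-1\right)^{6}\right) + 192\right) - 1561 = \left(\left(-2 + 1\right) + 192\right) - 1561 = \left(-1 + 192\right) - 1561 = 191 - 1561 = -1370$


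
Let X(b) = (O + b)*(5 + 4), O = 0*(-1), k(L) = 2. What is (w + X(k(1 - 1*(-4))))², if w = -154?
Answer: 18496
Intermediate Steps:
O = 0
X(b) = 9*b (X(b) = (0 + b)*(5 + 4) = b*9 = 9*b)
(w + X(k(1 - 1*(-4))))² = (-154 + 9*2)² = (-154 + 18)² = (-136)² = 18496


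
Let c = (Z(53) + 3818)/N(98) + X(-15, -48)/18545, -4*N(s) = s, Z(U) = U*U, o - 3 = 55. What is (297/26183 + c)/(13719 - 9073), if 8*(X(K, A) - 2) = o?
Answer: -25741519963441/442162106110760 ≈ -0.058217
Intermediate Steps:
o = 58 (o = 3 + 55 = 58)
X(K, A) = 37/4 (X(K, A) = 2 + (⅛)*58 = 2 + 29/4 = 37/4)
Z(U) = U²
N(s) = -s/4
c = -983179907/3634820 (c = (53² + 3818)/((-¼*98)) + (37/4)/18545 = (2809 + 3818)/(-49/2) + (37/4)*(1/18545) = 6627*(-2/49) + 37/74180 = -13254/49 + 37/74180 = -983179907/3634820 ≈ -270.49)
(297/26183 + c)/(13719 - 9073) = (297/26183 - 983179907/3634820)/(13719 - 9073) = (297*(1/26183) - 983179907/3634820)/4646 = (297/26183 - 983179907/3634820)*(1/4646) = -25741519963441/95170492060*1/4646 = -25741519963441/442162106110760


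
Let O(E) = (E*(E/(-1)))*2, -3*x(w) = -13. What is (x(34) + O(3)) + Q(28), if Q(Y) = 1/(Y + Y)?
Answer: -2293/168 ≈ -13.649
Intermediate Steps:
x(w) = 13/3 (x(w) = -⅓*(-13) = 13/3)
Q(Y) = 1/(2*Y)
O(E) = -2*E² (O(E) = (E*(E*(-1)))*2 = (E*(-E))*2 = -E²*2 = -2*E²)
(x(34) + O(3)) + Q(28) = (13/3 - 2*3²) + (½)/28 = (13/3 - 2*9) + (½)*(1/28) = (13/3 - 18) + 1/56 = -41/3 + 1/56 = -2293/168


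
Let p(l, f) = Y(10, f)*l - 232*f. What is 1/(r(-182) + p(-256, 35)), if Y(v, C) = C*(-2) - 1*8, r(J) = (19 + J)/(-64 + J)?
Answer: 246/2914771 ≈ 8.4398e-5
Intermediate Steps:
r(J) = (19 + J)/(-64 + J)
Y(v, C) = -8 - 2*C (Y(v, C) = -2*C - 8 = -8 - 2*C)
p(l, f) = -232*f + l*(-8 - 2*f) (p(l, f) = (-8 - 2*f)*l - 232*f = l*(-8 - 2*f) - 232*f = -232*f + l*(-8 - 2*f))
1/(r(-182) + p(-256, 35)) = 1/((19 - 182)/(-64 - 182) + (-232*35 - 2*(-256)*(4 + 35))) = 1/(-163/(-246) + (-8120 - 2*(-256)*39)) = 1/(-1/246*(-163) + (-8120 + 19968)) = 1/(163/246 + 11848) = 1/(2914771/246) = 246/2914771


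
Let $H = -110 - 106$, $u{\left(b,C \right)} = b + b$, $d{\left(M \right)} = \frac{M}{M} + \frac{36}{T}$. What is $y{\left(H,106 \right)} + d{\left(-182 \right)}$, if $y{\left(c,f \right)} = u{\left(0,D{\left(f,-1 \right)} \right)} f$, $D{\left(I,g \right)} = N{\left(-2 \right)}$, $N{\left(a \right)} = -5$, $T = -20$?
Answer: $- \frac{4}{5} \approx -0.8$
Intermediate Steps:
$D{\left(I,g \right)} = -5$
$d{\left(M \right)} = - \frac{4}{5}$ ($d{\left(M \right)} = \frac{M}{M} + \frac{36}{-20} = 1 + 36 \left(- \frac{1}{20}\right) = 1 - \frac{9}{5} = - \frac{4}{5}$)
$u{\left(b,C \right)} = 2 b$
$H = -216$ ($H = -110 - 106 = -216$)
$y{\left(c,f \right)} = 0$ ($y{\left(c,f \right)} = 2 \cdot 0 f = 0 f = 0$)
$y{\left(H,106 \right)} + d{\left(-182 \right)} = 0 - \frac{4}{5} = - \frac{4}{5}$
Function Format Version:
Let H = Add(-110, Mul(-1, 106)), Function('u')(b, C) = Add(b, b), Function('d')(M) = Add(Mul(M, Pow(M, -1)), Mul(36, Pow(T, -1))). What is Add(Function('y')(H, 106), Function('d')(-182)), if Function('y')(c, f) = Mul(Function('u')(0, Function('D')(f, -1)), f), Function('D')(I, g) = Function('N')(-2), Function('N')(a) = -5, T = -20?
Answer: Rational(-4, 5) ≈ -0.80000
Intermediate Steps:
Function('D')(I, g) = -5
Function('d')(M) = Rational(-4, 5) (Function('d')(M) = Add(Mul(M, Pow(M, -1)), Mul(36, Pow(-20, -1))) = Add(1, Mul(36, Rational(-1, 20))) = Add(1, Rational(-9, 5)) = Rational(-4, 5))
Function('u')(b, C) = Mul(2, b)
H = -216 (H = Add(-110, -106) = -216)
Function('y')(c, f) = 0 (Function('y')(c, f) = Mul(Mul(2, 0), f) = Mul(0, f) = 0)
Add(Function('y')(H, 106), Function('d')(-182)) = Add(0, Rational(-4, 5)) = Rational(-4, 5)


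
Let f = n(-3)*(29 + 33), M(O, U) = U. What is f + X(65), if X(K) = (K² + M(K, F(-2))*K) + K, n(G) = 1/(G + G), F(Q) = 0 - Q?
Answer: 13229/3 ≈ 4409.7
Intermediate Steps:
F(Q) = -Q
n(G) = 1/(2*G)
X(K) = K² + 3*K (X(K) = (K² + (-1*(-2))*K) + K = (K² + 2*K) + K = K² + 3*K)
f = -31/3 (f = ((½)/(-3))*(29 + 33) = ((½)*(-⅓))*62 = -⅙*62 = -31/3 ≈ -10.333)
f + X(65) = -31/3 + 65*(3 + 65) = -31/3 + 65*68 = -31/3 + 4420 = 13229/3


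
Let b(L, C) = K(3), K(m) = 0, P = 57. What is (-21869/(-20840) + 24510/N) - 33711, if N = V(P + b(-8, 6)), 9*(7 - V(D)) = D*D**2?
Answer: -1445125196987/42867880 ≈ -33711.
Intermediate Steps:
b(L, C) = 0
V(D) = 7 - D**3/9 (V(D) = 7 - D*D**2/9 = 7 - D**3/9)
N = -20570 (N = 7 - (57 + 0)**3/9 = 7 - 1/9*57**3 = 7 - 1/9*185193 = 7 - 20577 = -20570)
(-21869/(-20840) + 24510/N) - 33711 = (-21869/(-20840) + 24510/(-20570)) - 33711 = (-21869*(-1/20840) + 24510*(-1/20570)) - 33711 = (21869/20840 - 2451/2057) - 33711 = -6094307/42867880 - 33711 = -1445125196987/42867880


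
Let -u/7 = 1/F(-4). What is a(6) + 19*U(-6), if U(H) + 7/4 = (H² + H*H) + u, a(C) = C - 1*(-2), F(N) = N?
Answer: 1376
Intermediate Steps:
u = 7/4 (u = -7/(-4) = -7*(-¼) = 7/4 ≈ 1.7500)
a(C) = 2 + C (a(C) = C + 2 = 2 + C)
U(H) = 2*H² (U(H) = -7/4 + ((H² + H*H) + 7/4) = -7/4 + ((H² + H²) + 7/4) = -7/4 + (2*H² + 7/4) = -7/4 + (7/4 + 2*H²) = 2*H²)
a(6) + 19*U(-6) = (2 + 6) + 19*(2*(-6)²) = 8 + 19*(2*36) = 8 + 19*72 = 8 + 1368 = 1376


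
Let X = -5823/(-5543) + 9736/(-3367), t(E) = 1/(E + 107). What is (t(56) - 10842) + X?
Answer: -32988190809786/3042114803 ≈ -10844.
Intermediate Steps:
t(E) = 1/(107 + E)
X = -34360607/18663281 (X = -5823*(-1/5543) + 9736*(-1/3367) = 5823/5543 - 9736/3367 = -34360607/18663281 ≈ -1.8411)
(t(56) - 10842) + X = (1/(107 + 56) - 10842) - 34360607/18663281 = (1/163 - 10842) - 34360607/18663281 = -1767245/163 - 34360607/18663281 = -32988190809786/3042114803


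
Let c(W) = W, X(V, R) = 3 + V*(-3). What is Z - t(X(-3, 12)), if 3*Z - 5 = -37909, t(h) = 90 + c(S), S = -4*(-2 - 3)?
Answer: -38234/3 ≈ -12745.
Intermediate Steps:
X(V, R) = 3 - 3*V
S = 20 (S = -4*(-5) = 20)
t(h) = 110 (t(h) = 90 + 20 = 110)
Z = -37904/3 (Z = 5/3 + (1/3)*(-37909) = 5/3 - 37909/3 = -37904/3 ≈ -12635.)
Z - t(X(-3, 12)) = -37904/3 - 1*110 = -37904/3 - 110 = -38234/3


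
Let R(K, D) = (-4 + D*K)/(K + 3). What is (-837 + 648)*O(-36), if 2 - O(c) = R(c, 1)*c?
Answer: -94878/11 ≈ -8625.3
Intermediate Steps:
R(K, D) = (-4 + D*K)/(3 + K)
O(c) = 2 - c*(-4 + c)/(3 + c) (O(c) = 2 - (-4 + 1*c)/(3 + c)*c = 2 - (-4 + c)/(3 + c)*c = 2 - c*(-4 + c)/(3 + c))
(-837 + 648)*O(-36) = (-837 + 648)*((6 - 1*(-36)² + 6*(-36))/(3 - 36)) = -189*(6 - 1*1296 - 216)/(-33) = -(-63)*(6 - 1296 - 216)/11 = -(-63)*(-1506)/11 = -189*502/11 = -94878/11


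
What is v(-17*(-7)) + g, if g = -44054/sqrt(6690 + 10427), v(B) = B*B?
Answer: 14161 - 44054*sqrt(17117)/17117 ≈ 13824.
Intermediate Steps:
v(B) = B**2
g = -44054*sqrt(17117)/17117 ≈ -336.72
v(-17*(-7)) + g = (-17*(-7))**2 - 44054*sqrt(17117)/17117 = 119**2 - 44054*sqrt(17117)/17117 = 14161 - 44054*sqrt(17117)/17117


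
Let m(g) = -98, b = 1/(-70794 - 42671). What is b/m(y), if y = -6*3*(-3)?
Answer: 1/11119570 ≈ 8.9932e-8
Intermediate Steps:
y = 54 (y = -18*(-3) = 54)
b = -1/113465 (b = 1/(-113465) = -1/113465 ≈ -8.8133e-6)
b/m(y) = -1/113465/(-98) = -1/113465*(-1/98) = 1/11119570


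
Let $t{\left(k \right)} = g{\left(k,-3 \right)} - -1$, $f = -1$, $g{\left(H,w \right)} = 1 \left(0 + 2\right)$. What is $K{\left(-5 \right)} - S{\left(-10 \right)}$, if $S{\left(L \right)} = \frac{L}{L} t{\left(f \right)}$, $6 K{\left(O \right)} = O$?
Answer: $- \frac{23}{6} \approx -3.8333$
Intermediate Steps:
$g{\left(H,w \right)} = 2$ ($g{\left(H,w \right)} = 1 \cdot 2 = 2$)
$K{\left(O \right)} = \frac{O}{6}$
$t{\left(k \right)} = 3$ ($t{\left(k \right)} = 2 - -1 = 2 + 1 = 3$)
$S{\left(L \right)} = 3$ ($S{\left(L \right)} = \frac{L}{L} 3 = 1 \cdot 3 = 3$)
$K{\left(-5 \right)} - S{\left(-10 \right)} = \frac{1}{6} \left(-5\right) - 3 = - \frac{5}{6} - 3 = - \frac{23}{6}$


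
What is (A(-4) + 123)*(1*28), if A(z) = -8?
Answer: 3220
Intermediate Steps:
(A(-4) + 123)*(1*28) = (-8 + 123)*(1*28) = 115*28 = 3220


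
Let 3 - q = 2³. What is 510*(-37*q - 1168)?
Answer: -501330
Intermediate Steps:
q = -5 (q = 3 - 1*2³ = 3 - 1*8 = 3 - 8 = -5)
510*(-37*q - 1168) = 510*(-37*(-5) - 1168) = 510*(185 - 1168) = 510*(-983) = -501330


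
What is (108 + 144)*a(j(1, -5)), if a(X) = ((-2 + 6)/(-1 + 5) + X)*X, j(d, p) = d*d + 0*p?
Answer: 504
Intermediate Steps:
j(d, p) = d² (j(d, p) = d² + 0 = d²)
a(X) = X*(1 + X) (a(X) = (4/4 + X)*X = (4*(¼) + X)*X = (1 + X)*X = X*(1 + X))
(108 + 144)*a(j(1, -5)) = (108 + 144)*(1²*(1 + 1²)) = 252*(1*(1 + 1)) = 252*(1*2) = 252*2 = 504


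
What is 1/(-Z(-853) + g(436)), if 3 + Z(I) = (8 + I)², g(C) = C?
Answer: -1/713586 ≈ -1.4014e-6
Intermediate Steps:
Z(I) = -3 + (8 + I)²
1/(-Z(-853) + g(436)) = 1/(-(-3 + (8 - 853)²) + 436) = 1/(-(-3 + (-845)²) + 436) = 1/(-(-3 + 714025) + 436) = 1/(-1*714022 + 436) = 1/(-714022 + 436) = 1/(-713586) = -1/713586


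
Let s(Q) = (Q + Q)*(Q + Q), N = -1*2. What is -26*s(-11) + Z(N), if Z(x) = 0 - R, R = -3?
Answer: -12581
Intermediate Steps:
N = -2
s(Q) = 4*Q² (s(Q) = (2*Q)*(2*Q) = 4*Q²)
Z(x) = 3 (Z(x) = 0 - 1*(-3) = 0 + 3 = 3)
-26*s(-11) + Z(N) = -104*(-11)² + 3 = -104*121 + 3 = -26*484 + 3 = -12584 + 3 = -12581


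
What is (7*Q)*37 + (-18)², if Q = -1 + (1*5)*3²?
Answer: 11720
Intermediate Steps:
Q = 44 (Q = -1 + 5*9 = -1 + 45 = 44)
(7*Q)*37 + (-18)² = (7*44)*37 + (-18)² = 308*37 + 324 = 11396 + 324 = 11720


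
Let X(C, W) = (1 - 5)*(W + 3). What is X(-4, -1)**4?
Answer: 4096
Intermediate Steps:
X(C, W) = -12 - 4*W (X(C, W) = -4*(3 + W) = -12 - 4*W)
X(-4, -1)**4 = (-12 - 4*(-1))**4 = (-12 + 4)**4 = (-8)**4 = 4096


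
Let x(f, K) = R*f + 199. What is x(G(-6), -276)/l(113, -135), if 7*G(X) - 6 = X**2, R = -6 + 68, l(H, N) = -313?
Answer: -571/313 ≈ -1.8243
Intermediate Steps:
R = 62
G(X) = 6/7 + X**2/7
x(f, K) = 199 + 62*f (x(f, K) = 62*f + 199 = 199 + 62*f)
x(G(-6), -276)/l(113, -135) = (199 + 62*(6/7 + (1/7)*(-6)**2))/(-313) = (199 + 62*(6/7 + (1/7)*36))*(-1/313) = (199 + 62*(6/7 + 36/7))*(-1/313) = (199 + 62*6)*(-1/313) = (199 + 372)*(-1/313) = 571*(-1/313) = -571/313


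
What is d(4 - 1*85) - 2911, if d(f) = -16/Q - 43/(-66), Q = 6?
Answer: -192259/66 ≈ -2913.0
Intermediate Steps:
d(f) = -133/66 (d(f) = -16/6 - 43/(-66) = -16*⅙ - 43*(-1/66) = -8/3 + 43/66 = -133/66)
d(4 - 1*85) - 2911 = -133/66 - 2911 = -192259/66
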